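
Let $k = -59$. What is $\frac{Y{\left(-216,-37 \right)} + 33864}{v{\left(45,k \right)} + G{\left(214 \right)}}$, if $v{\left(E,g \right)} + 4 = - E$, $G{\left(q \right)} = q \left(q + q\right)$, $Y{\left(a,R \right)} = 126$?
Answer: $\frac{33990}{91543} \approx 0.3713$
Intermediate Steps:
$G{\left(q \right)} = 2 q^{2}$ ($G{\left(q \right)} = q 2 q = 2 q^{2}$)
$v{\left(E,g \right)} = -4 - E$
$\frac{Y{\left(-216,-37 \right)} + 33864}{v{\left(45,k \right)} + G{\left(214 \right)}} = \frac{126 + 33864}{\left(-4 - 45\right) + 2 \cdot 214^{2}} = \frac{33990}{\left(-4 - 45\right) + 2 \cdot 45796} = \frac{33990}{-49 + 91592} = \frac{33990}{91543}$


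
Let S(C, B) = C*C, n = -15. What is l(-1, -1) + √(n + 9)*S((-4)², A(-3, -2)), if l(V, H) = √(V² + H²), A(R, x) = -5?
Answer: √2 + 256*I*√6 ≈ 1.4142 + 627.07*I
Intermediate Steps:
S(C, B) = C²
l(V, H) = √(H² + V²)
l(-1, -1) + √(n + 9)*S((-4)², A(-3, -2)) = √((-1)² + (-1)²) + √(-15 + 9)*((-4)²)² = √(1 + 1) + √(-6)*16² = √2 + (I*√6)*256 = √2 + 256*I*√6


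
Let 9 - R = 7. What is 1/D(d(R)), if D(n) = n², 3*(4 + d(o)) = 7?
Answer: 9/25 ≈ 0.36000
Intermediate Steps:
R = 2 (R = 9 - 1*7 = 9 - 7 = 2)
d(o) = -5/3 (d(o) = -4 + (⅓)*7 = -4 + 7/3 = -5/3)
1/D(d(R)) = 1/((-5/3)²) = 1/(25/9) = 9/25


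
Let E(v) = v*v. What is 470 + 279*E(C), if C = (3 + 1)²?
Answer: 71894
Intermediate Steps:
C = 16 (C = 4² = 16)
E(v) = v²
470 + 279*E(C) = 470 + 279*16² = 470 + 279*256 = 470 + 71424 = 71894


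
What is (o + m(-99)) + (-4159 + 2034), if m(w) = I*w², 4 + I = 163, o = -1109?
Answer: 1555125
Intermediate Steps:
I = 159 (I = -4 + 163 = 159)
m(w) = 159*w²
(o + m(-99)) + (-4159 + 2034) = (-1109 + 159*(-99)²) + (-4159 + 2034) = (-1109 + 159*9801) - 2125 = (-1109 + 1558359) - 2125 = 1557250 - 2125 = 1555125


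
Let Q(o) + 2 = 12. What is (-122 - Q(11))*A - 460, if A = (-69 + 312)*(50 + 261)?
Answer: -9976096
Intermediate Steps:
A = 75573 (A = 243*311 = 75573)
Q(o) = 10 (Q(o) = -2 + 12 = 10)
(-122 - Q(11))*A - 460 = (-122 - 1*10)*75573 - 460 = (-122 - 10)*75573 - 460 = -132*75573 - 460 = -9975636 - 460 = -9976096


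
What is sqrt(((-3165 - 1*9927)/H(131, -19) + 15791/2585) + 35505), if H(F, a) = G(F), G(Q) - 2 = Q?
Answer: 2*sqrt(1046461102209985)/343805 ≈ 188.18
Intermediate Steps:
G(Q) = 2 + Q
H(F, a) = 2 + F
sqrt(((-3165 - 1*9927)/H(131, -19) + 15791/2585) + 35505) = sqrt(((-3165 - 1*9927)/(2 + 131) + 15791/2585) + 35505) = sqrt(((-3165 - 9927)/133 + 15791*(1/2585)) + 35505) = sqrt((-13092*1/133 + 15791/2585) + 35505) = sqrt((-13092/133 + 15791/2585) + 35505) = sqrt(-31742617/343805 + 35505) = sqrt(12175053908/343805) = 2*sqrt(1046461102209985)/343805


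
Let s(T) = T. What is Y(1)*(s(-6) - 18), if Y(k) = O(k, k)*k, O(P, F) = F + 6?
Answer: -168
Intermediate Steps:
O(P, F) = 6 + F
Y(k) = k*(6 + k) (Y(k) = (6 + k)*k = k*(6 + k))
Y(1)*(s(-6) - 18) = (1*(6 + 1))*(-6 - 18) = (1*7)*(-24) = 7*(-24) = -168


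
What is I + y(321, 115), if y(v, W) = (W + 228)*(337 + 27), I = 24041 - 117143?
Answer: 31750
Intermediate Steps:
I = -93102
y(v, W) = 82992 + 364*W (y(v, W) = (228 + W)*364 = 82992 + 364*W)
I + y(321, 115) = -93102 + (82992 + 364*115) = -93102 + (82992 + 41860) = -93102 + 124852 = 31750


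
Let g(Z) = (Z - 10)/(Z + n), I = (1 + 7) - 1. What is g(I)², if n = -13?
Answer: ¼ ≈ 0.25000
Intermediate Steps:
I = 7 (I = 8 - 1 = 7)
g(Z) = (-10 + Z)/(-13 + Z) (g(Z) = (Z - 10)/(Z - 13) = (-10 + Z)/(-13 + Z))
g(I)² = ((-10 + 7)/(-13 + 7))² = (-3/(-6))² = (-⅙*(-3))² = (½)² = ¼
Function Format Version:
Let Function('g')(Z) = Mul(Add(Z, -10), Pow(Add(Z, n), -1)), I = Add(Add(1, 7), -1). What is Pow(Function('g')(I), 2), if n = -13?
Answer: Rational(1, 4) ≈ 0.25000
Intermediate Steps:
I = 7 (I = Add(8, -1) = 7)
Function('g')(Z) = Mul(Pow(Add(-13, Z), -1), Add(-10, Z)) (Function('g')(Z) = Mul(Add(Z, -10), Pow(Add(Z, -13), -1)) = Mul(Add(-10, Z), Pow(Add(-13, Z), -1)) = Mul(Pow(Add(-13, Z), -1), Add(-10, Z)))
Pow(Function('g')(I), 2) = Pow(Mul(Pow(Add(-13, 7), -1), Add(-10, 7)), 2) = Pow(Mul(Pow(-6, -1), -3), 2) = Pow(Mul(Rational(-1, 6), -3), 2) = Pow(Rational(1, 2), 2) = Rational(1, 4)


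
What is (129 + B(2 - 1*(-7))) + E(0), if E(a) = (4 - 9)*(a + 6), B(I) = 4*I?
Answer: 135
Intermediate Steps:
E(a) = -30 - 5*a (E(a) = -5*(6 + a) = -30 - 5*a)
(129 + B(2 - 1*(-7))) + E(0) = (129 + 4*(2 - 1*(-7))) + (-30 - 5*0) = (129 + 4*(2 + 7)) + (-30 + 0) = (129 + 4*9) - 30 = (129 + 36) - 30 = 165 - 30 = 135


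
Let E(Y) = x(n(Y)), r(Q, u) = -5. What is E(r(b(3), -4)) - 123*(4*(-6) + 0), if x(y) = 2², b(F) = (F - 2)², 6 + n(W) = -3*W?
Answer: 2956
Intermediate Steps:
n(W) = -6 - 3*W
b(F) = (-2 + F)²
x(y) = 4
E(Y) = 4
E(r(b(3), -4)) - 123*(4*(-6) + 0) = 4 - 123*(4*(-6) + 0) = 4 - 123*(-24 + 0) = 4 - 123*(-24) = 4 + 2952 = 2956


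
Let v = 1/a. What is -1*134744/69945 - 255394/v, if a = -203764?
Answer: 3639945005319376/69945 ≈ 5.2040e+10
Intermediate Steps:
v = -1/203764 (v = 1/(-203764) = -1/203764 ≈ -4.9076e-6)
-1*134744/69945 - 255394/v = -1*134744/69945 - 255394/(-1/203764) = -134744*1/69945 - 255394*(-203764) = -134744/69945 + 52040103016 = 3639945005319376/69945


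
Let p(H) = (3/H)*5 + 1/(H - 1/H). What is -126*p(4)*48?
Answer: -121464/5 ≈ -24293.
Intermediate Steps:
p(H) = 1/(H - 1/H) + 15/H (p(H) = 15/H + 1/(H - 1/H) = 1/(H - 1/H) + 15/H)
-126*p(4)*48 = -126*(-15 + 16*4²)/(4³ - 1*4)*48 = -126*(-15 + 16*16)/(64 - 4)*48 = -126*(-15 + 256)/60*48 = -21*241/10*48 = -126*241/60*48 = -5061/10*48 = -121464/5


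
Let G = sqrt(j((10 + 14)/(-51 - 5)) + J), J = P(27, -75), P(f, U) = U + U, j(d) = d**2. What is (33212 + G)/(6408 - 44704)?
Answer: -8303/9574 - I*sqrt(7341)/268072 ≈ -0.86724 - 0.00031961*I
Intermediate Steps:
P(f, U) = 2*U
J = -150 (J = 2*(-75) = -150)
G = I*sqrt(7341)/7 (G = sqrt(((10 + 14)/(-51 - 5))**2 - 150) = sqrt((24/(-56))**2 - 150) = sqrt((24*(-1/56))**2 - 150) = sqrt((-3/7)**2 - 150) = sqrt(9/49 - 150) = sqrt(-7341/49) = I*sqrt(7341)/7 ≈ 12.24*I)
(33212 + G)/(6408 - 44704) = (33212 + I*sqrt(7341)/7)/(6408 - 44704) = (33212 + I*sqrt(7341)/7)/(-38296) = (33212 + I*sqrt(7341)/7)*(-1/38296) = -8303/9574 - I*sqrt(7341)/268072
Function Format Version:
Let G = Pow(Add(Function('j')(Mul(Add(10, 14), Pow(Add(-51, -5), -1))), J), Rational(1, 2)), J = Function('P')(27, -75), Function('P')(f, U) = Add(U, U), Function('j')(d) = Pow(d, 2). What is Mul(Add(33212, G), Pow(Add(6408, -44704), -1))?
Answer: Add(Rational(-8303, 9574), Mul(Rational(-1, 268072), I, Pow(7341, Rational(1, 2)))) ≈ Add(-0.86724, Mul(-0.00031961, I))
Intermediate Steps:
Function('P')(f, U) = Mul(2, U)
J = -150 (J = Mul(2, -75) = -150)
G = Mul(Rational(1, 7), I, Pow(7341, Rational(1, 2))) (G = Pow(Add(Pow(Mul(Add(10, 14), Pow(Add(-51, -5), -1)), 2), -150), Rational(1, 2)) = Pow(Add(Pow(Mul(24, Pow(-56, -1)), 2), -150), Rational(1, 2)) = Pow(Add(Pow(Mul(24, Rational(-1, 56)), 2), -150), Rational(1, 2)) = Pow(Add(Pow(Rational(-3, 7), 2), -150), Rational(1, 2)) = Pow(Add(Rational(9, 49), -150), Rational(1, 2)) = Pow(Rational(-7341, 49), Rational(1, 2)) = Mul(Rational(1, 7), I, Pow(7341, Rational(1, 2))) ≈ Mul(12.240, I))
Mul(Add(33212, G), Pow(Add(6408, -44704), -1)) = Mul(Add(33212, Mul(Rational(1, 7), I, Pow(7341, Rational(1, 2)))), Pow(Add(6408, -44704), -1)) = Mul(Add(33212, Mul(Rational(1, 7), I, Pow(7341, Rational(1, 2)))), Pow(-38296, -1)) = Mul(Add(33212, Mul(Rational(1, 7), I, Pow(7341, Rational(1, 2)))), Rational(-1, 38296)) = Add(Rational(-8303, 9574), Mul(Rational(-1, 268072), I, Pow(7341, Rational(1, 2))))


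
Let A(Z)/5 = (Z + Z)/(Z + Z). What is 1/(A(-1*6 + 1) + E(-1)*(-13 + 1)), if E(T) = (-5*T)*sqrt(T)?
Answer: 1/725 + 12*I/725 ≈ 0.0013793 + 0.016552*I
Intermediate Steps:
E(T) = -5*T**(3/2)
A(Z) = 5 (A(Z) = 5*((Z + Z)/(Z + Z)) = 5*((2*Z)/((2*Z))) = 5*((2*Z)*(1/(2*Z))) = 5*1 = 5)
1/(A(-1*6 + 1) + E(-1)*(-13 + 1)) = 1/(5 + (-(-5)*I)*(-13 + 1)) = 1/(5 - (-5)*I*(-12)) = 1/(5 + (5*I)*(-12)) = 1/(5 - 60*I) = (5 + 60*I)/3625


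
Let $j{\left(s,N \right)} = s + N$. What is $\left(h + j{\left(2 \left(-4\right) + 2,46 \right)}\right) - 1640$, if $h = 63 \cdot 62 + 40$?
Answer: $2346$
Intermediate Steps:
$h = 3946$ ($h = 3906 + 40 = 3946$)
$j{\left(s,N \right)} = N + s$
$\left(h + j{\left(2 \left(-4\right) + 2,46 \right)}\right) - 1640 = \left(3946 + \left(46 + \left(2 \left(-4\right) + 2\right)\right)\right) - 1640 = \left(3946 + \left(46 + \left(-8 + 2\right)\right)\right) - 1640 = \left(3946 + \left(46 - 6\right)\right) - 1640 = \left(3946 + 40\right) - 1640 = 3986 - 1640 = 2346$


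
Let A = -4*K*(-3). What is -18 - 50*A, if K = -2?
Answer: 1182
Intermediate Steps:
A = -24 (A = -4*(-2)*(-3) = 8*(-3) = -24)
-18 - 50*A = -18 - 50*(-24) = -18 + 1200 = 1182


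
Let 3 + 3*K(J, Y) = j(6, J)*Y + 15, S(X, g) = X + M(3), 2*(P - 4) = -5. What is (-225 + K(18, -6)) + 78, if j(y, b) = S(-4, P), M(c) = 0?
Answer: -135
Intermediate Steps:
P = 3/2 (P = 4 + (1/2)*(-5) = 4 - 5/2 = 3/2 ≈ 1.5000)
S(X, g) = X (S(X, g) = X + 0 = X)
j(y, b) = -4
K(J, Y) = 4 - 4*Y/3 (K(J, Y) = -1 + (-4*Y + 15)/3 = -1 + (15 - 4*Y)/3 = -1 + (5 - 4*Y/3) = 4 - 4*Y/3)
(-225 + K(18, -6)) + 78 = (-225 + (4 - 4/3*(-6))) + 78 = (-225 + (4 + 8)) + 78 = (-225 + 12) + 78 = -213 + 78 = -135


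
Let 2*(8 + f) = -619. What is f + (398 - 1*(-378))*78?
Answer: 120421/2 ≈ 60211.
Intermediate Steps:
f = -635/2 (f = -8 + (½)*(-619) = -8 - 619/2 = -635/2 ≈ -317.50)
f + (398 - 1*(-378))*78 = -635/2 + (398 - 1*(-378))*78 = -635/2 + (398 + 378)*78 = -635/2 + 776*78 = -635/2 + 60528 = 120421/2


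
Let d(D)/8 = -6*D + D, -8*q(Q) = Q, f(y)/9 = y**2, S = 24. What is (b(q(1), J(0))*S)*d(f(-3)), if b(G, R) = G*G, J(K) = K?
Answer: -1215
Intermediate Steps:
f(y) = 9*y**2
q(Q) = -Q/8
b(G, R) = G**2
d(D) = -40*D (d(D) = 8*(-6*D + D) = 8*(-5*D) = -40*D)
(b(q(1), J(0))*S)*d(f(-3)) = ((-1/8*1)**2*24)*(-360*(-3)**2) = ((-1/8)**2*24)*(-360*9) = ((1/64)*24)*(-40*81) = (3/8)*(-3240) = -1215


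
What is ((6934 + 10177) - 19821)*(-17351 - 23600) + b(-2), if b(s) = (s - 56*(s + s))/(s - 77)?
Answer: 8767199368/79 ≈ 1.1098e+8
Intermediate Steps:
b(s) = -111*s/(-77 + s) (b(s) = (s - 112*s)/(-77 + s) = (-111*s)/(-77 + s) = -111*s/(-77 + s))
((6934 + 10177) - 19821)*(-17351 - 23600) + b(-2) = ((6934 + 10177) - 19821)*(-17351 - 23600) - 111*(-2)/(-77 - 2) = (17111 - 19821)*(-40951) - 111*(-2)/(-79) = -2710*(-40951) - 111*(-2)*(-1/79) = 110977210 - 222/79 = 8767199368/79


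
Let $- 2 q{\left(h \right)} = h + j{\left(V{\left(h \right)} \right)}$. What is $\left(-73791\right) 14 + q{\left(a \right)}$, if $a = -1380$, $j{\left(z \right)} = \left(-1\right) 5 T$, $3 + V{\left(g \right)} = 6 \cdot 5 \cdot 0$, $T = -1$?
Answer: $- \frac{2064773}{2} \approx -1.0324 \cdot 10^{6}$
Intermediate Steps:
$V{\left(g \right)} = -3$ ($V{\left(g \right)} = -3 + 6 \cdot 5 \cdot 0 = -3 + 30 \cdot 0 = -3 + 0 = -3$)
$j{\left(z \right)} = 5$ ($j{\left(z \right)} = \left(-1\right) 5 \left(-1\right) = \left(-5\right) \left(-1\right) = 5$)
$q{\left(h \right)} = - \frac{5}{2} - \frac{h}{2}$ ($q{\left(h \right)} = - \frac{h + 5}{2} = - \frac{5 + h}{2} = - \frac{5}{2} - \frac{h}{2}$)
$\left(-73791\right) 14 + q{\left(a \right)} = \left(-73791\right) 14 - - \frac{1375}{2} = -1033074 + \left(- \frac{5}{2} + 690\right) = -1033074 + \frac{1375}{2} = - \frac{2064773}{2}$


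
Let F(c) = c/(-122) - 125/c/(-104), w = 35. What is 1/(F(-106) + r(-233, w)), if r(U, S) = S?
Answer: 672464/24112887 ≈ 0.027888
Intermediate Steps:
F(c) = -c/122 + 125/(104*c) (F(c) = c*(-1/122) - 125/c*(-1/104) = -c/122 + 125/(104*c))
1/(F(-106) + r(-233, w)) = 1/((-1/122*(-106) + (125/104)/(-106)) + 35) = 1/((53/61 + (125/104)*(-1/106)) + 35) = 1/((53/61 - 125/11024) + 35) = 1/(576647/672464 + 35) = 1/(24112887/672464) = 672464/24112887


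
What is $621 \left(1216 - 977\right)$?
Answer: $148419$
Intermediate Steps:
$621 \left(1216 - 977\right) = 621 \cdot 239 = 148419$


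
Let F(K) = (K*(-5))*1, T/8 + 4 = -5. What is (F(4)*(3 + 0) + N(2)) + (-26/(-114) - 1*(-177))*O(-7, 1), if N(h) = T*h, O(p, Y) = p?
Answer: -82342/57 ≈ -1444.6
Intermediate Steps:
T = -72 (T = -32 + 8*(-5) = -32 - 40 = -72)
N(h) = -72*h
F(K) = -5*K (F(K) = -5*K*1 = -5*K)
(F(4)*(3 + 0) + N(2)) + (-26/(-114) - 1*(-177))*O(-7, 1) = ((-5*4)*(3 + 0) - 72*2) + (-26/(-114) - 1*(-177))*(-7) = (-20*3 - 144) + (-26*(-1/114) + 177)*(-7) = (-60 - 144) + (13/57 + 177)*(-7) = -204 + (10102/57)*(-7) = -204 - 70714/57 = -82342/57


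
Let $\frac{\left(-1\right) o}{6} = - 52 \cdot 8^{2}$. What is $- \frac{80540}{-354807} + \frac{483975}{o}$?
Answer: $\frac{57775313515}{2361595392} \approx 24.465$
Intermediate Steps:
$o = 19968$ ($o = - 6 \left(- 52 \cdot 8^{2}\right) = - 6 \left(\left(-52\right) 64\right) = \left(-6\right) \left(-3328\right) = 19968$)
$- \frac{80540}{-354807} + \frac{483975}{o} = - \frac{80540}{-354807} + \frac{483975}{19968} = \left(-80540\right) \left(- \frac{1}{354807}\right) + 483975 \cdot \frac{1}{19968} = \frac{80540}{354807} + \frac{161325}{6656} = \frac{57775313515}{2361595392}$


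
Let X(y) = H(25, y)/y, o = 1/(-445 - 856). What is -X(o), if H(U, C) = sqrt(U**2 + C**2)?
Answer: sqrt(1057875626) ≈ 32525.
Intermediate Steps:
o = -1/1301 (o = 1/(-1301) = -1/1301 ≈ -0.00076864)
H(U, C) = sqrt(C**2 + U**2)
X(y) = sqrt(625 + y**2)/y (X(y) = sqrt(y**2 + 25**2)/y = sqrt(y**2 + 625)/y = sqrt(625 + y**2)/y)
-X(o) = -sqrt(625 + (-1/1301)**2)/(-1/1301) = -(-1301)*sqrt(625 + 1/1692601) = -(-1301)*sqrt(1057875626/1692601) = -(-1301)*sqrt(1057875626)/1301 = -(-1)*sqrt(1057875626) = sqrt(1057875626)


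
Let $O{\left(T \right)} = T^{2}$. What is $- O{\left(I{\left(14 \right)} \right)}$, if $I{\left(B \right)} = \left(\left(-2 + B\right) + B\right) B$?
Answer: $-132496$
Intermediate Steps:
$I{\left(B \right)} = B \left(-2 + 2 B\right)$ ($I{\left(B \right)} = \left(-2 + 2 B\right) B = B \left(-2 + 2 B\right)$)
$- O{\left(I{\left(14 \right)} \right)} = - \left(2 \cdot 14 \left(-1 + 14\right)\right)^{2} = - \left(2 \cdot 14 \cdot 13\right)^{2} = - 364^{2} = \left(-1\right) 132496 = -132496$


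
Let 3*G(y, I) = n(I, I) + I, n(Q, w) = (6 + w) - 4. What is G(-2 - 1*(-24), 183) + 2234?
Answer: 7070/3 ≈ 2356.7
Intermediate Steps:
n(Q, w) = 2 + w
G(y, I) = ⅔ + 2*I/3 (G(y, I) = ((2 + I) + I)/3 = (2 + 2*I)/3 = ⅔ + 2*I/3)
G(-2 - 1*(-24), 183) + 2234 = (⅔ + (⅔)*183) + 2234 = (⅔ + 122) + 2234 = 368/3 + 2234 = 7070/3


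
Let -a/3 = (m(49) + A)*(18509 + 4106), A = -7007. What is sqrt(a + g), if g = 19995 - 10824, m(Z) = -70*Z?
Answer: 6*sqrt(19669651) ≈ 26610.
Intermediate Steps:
a = 708098265 (a = -3*(-70*49 - 7007)*(18509 + 4106) = -3*(-3430 - 7007)*22615 = -(-31311)*22615 = -3*(-236032755) = 708098265)
g = 9171
sqrt(a + g) = sqrt(708098265 + 9171) = sqrt(708107436) = 6*sqrt(19669651)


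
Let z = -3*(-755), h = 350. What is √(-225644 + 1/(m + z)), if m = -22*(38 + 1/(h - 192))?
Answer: I*√179695750692255/28220 ≈ 475.02*I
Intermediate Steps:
m = -66055/79 (m = -22*(38 + 1/(350 - 192)) = -22*(38 + 1/158) = -22*6005/158 = -66055/79 ≈ -836.14)
z = 2265
√(-225644 + 1/(m + z)) = √(-225644 + 1/(-66055/79 + 2265)) = √(-225644 + 1/(112880/79)) = √(-225644 + 79/112880) = √(-25470694641/112880) = I*√179695750692255/28220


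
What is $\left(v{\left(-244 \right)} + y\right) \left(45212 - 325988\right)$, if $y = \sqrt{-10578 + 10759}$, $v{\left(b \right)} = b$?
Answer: $68509344 - 280776 \sqrt{181} \approx 6.4732 \cdot 10^{7}$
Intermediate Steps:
$y = \sqrt{181} \approx 13.454$
$\left(v{\left(-244 \right)} + y\right) \left(45212 - 325988\right) = \left(-244 + \sqrt{181}\right) \left(45212 - 325988\right) = \left(-244 + \sqrt{181}\right) \left(-280776\right) = 68509344 - 280776 \sqrt{181}$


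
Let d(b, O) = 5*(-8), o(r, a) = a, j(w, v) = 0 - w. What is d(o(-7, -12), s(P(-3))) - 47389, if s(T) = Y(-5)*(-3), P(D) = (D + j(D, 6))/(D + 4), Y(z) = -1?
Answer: -47429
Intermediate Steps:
j(w, v) = -w
P(D) = 0 (P(D) = (D - D)/(D + 4) = 0/(4 + D) = 0)
s(T) = 3 (s(T) = -1*(-3) = 3)
d(b, O) = -40
d(o(-7, -12), s(P(-3))) - 47389 = -40 - 47389 = -47429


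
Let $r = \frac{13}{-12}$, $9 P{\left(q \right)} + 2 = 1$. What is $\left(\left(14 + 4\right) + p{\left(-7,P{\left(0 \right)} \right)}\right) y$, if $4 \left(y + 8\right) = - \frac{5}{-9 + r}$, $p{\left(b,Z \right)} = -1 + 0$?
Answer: $- \frac{16201}{121} \approx -133.89$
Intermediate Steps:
$P{\left(q \right)} = - \frac{1}{9}$ ($P{\left(q \right)} = - \frac{2}{9} + \frac{1}{9} \cdot 1 = - \frac{2}{9} + \frac{1}{9} = - \frac{1}{9}$)
$p{\left(b,Z \right)} = -1$
$r = - \frac{13}{12}$ ($r = 13 \left(- \frac{1}{12}\right) = - \frac{13}{12} \approx -1.0833$)
$y = - \frac{953}{121}$ ($y = -8 + \frac{\left(-5\right) \frac{1}{-9 - \frac{13}{12}}}{4} = -8 + \frac{\left(-5\right) \frac{1}{- \frac{121}{12}}}{4} = -8 + \frac{\left(-5\right) \left(- \frac{12}{121}\right)}{4} = -8 + \frac{1}{4} \cdot \frac{60}{121} = -8 + \frac{15}{121} = - \frac{953}{121} \approx -7.876$)
$\left(\left(14 + 4\right) + p{\left(-7,P{\left(0 \right)} \right)}\right) y = \left(\left(14 + 4\right) - 1\right) \left(- \frac{953}{121}\right) = \left(18 - 1\right) \left(- \frac{953}{121}\right) = 17 \left(- \frac{953}{121}\right) = - \frac{16201}{121}$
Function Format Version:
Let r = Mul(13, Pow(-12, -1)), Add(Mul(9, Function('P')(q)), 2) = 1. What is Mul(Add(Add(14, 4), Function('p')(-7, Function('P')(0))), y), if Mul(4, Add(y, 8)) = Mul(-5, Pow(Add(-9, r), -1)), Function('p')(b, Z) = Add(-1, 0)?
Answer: Rational(-16201, 121) ≈ -133.89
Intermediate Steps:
Function('P')(q) = Rational(-1, 9) (Function('P')(q) = Add(Rational(-2, 9), Mul(Rational(1, 9), 1)) = Add(Rational(-2, 9), Rational(1, 9)) = Rational(-1, 9))
Function('p')(b, Z) = -1
r = Rational(-13, 12) (r = Mul(13, Rational(-1, 12)) = Rational(-13, 12) ≈ -1.0833)
y = Rational(-953, 121) (y = Add(-8, Mul(Rational(1, 4), Mul(-5, Pow(Add(-9, Rational(-13, 12)), -1)))) = Add(-8, Mul(Rational(1, 4), Mul(-5, Pow(Rational(-121, 12), -1)))) = Add(-8, Mul(Rational(1, 4), Mul(-5, Rational(-12, 121)))) = Add(-8, Mul(Rational(1, 4), Rational(60, 121))) = Add(-8, Rational(15, 121)) = Rational(-953, 121) ≈ -7.8760)
Mul(Add(Add(14, 4), Function('p')(-7, Function('P')(0))), y) = Mul(Add(Add(14, 4), -1), Rational(-953, 121)) = Mul(Add(18, -1), Rational(-953, 121)) = Mul(17, Rational(-953, 121)) = Rational(-16201, 121)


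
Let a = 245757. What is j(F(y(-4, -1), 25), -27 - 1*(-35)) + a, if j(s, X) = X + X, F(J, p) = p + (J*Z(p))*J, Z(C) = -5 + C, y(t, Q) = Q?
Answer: 245773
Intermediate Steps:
F(J, p) = p + J²*(-5 + p) (F(J, p) = p + (J*(-5 + p))*J = p + J²*(-5 + p))
j(s, X) = 2*X
j(F(y(-4, -1), 25), -27 - 1*(-35)) + a = 2*(-27 - 1*(-35)) + 245757 = 2*(-27 + 35) + 245757 = 2*8 + 245757 = 16 + 245757 = 245773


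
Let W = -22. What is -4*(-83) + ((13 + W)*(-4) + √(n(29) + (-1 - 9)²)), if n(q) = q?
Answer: 368 + √129 ≈ 379.36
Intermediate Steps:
-4*(-83) + ((13 + W)*(-4) + √(n(29) + (-1 - 9)²)) = -4*(-83) + ((13 - 22)*(-4) + √(29 + (-1 - 9)²)) = 332 + (-9*(-4) + √(29 + (-10)²)) = 332 + (36 + √(29 + 100)) = 332 + (36 + √129) = 368 + √129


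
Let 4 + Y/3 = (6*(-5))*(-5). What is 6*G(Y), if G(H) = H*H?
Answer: 1151064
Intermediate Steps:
Y = 438 (Y = -12 + 3*((6*(-5))*(-5)) = -12 + 3*(-30*(-5)) = -12 + 3*150 = -12 + 450 = 438)
G(H) = H²
6*G(Y) = 6*438² = 6*191844 = 1151064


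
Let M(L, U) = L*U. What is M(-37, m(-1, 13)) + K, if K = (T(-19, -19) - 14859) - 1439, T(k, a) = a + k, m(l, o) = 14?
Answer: -16854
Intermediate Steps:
K = -16336 (K = ((-19 - 19) - 14859) - 1439 = (-38 - 14859) - 1439 = -14897 - 1439 = -16336)
M(-37, m(-1, 13)) + K = -37*14 - 16336 = -518 - 16336 = -16854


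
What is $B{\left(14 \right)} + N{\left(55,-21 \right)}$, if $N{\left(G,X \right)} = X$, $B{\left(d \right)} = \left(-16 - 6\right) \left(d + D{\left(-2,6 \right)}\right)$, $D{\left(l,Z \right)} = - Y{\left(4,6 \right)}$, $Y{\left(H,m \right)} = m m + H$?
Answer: $551$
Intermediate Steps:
$Y{\left(H,m \right)} = H + m^{2}$ ($Y{\left(H,m \right)} = m^{2} + H = H + m^{2}$)
$D{\left(l,Z \right)} = -40$ ($D{\left(l,Z \right)} = - (4 + 6^{2}) = - (4 + 36) = \left(-1\right) 40 = -40$)
$B{\left(d \right)} = 880 - 22 d$ ($B{\left(d \right)} = \left(-16 - 6\right) \left(d - 40\right) = - 22 \left(-40 + d\right) = 880 - 22 d$)
$B{\left(14 \right)} + N{\left(55,-21 \right)} = \left(880 - 308\right) - 21 = 572 - 21 = 551$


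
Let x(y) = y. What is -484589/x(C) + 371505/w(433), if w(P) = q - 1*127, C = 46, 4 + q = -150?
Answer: -153258739/12926 ≈ -11857.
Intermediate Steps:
q = -154 (q = -4 - 150 = -154)
w(P) = -281 (w(P) = -154 - 1*127 = -154 - 127 = -281)
-484589/x(C) + 371505/w(433) = -484589/46 + 371505/(-281) = -484589*1/46 + 371505*(-1/281) = -484589/46 - 371505/281 = -153258739/12926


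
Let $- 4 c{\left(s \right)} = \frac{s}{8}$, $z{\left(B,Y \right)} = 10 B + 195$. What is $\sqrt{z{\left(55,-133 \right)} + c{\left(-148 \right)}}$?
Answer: $\frac{\sqrt{11994}}{4} \approx 27.379$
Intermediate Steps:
$z{\left(B,Y \right)} = 195 + 10 B$
$c{\left(s \right)} = - \frac{s}{32}$ ($c{\left(s \right)} = - \frac{s \frac{1}{8}}{4} = - \frac{\frac{1}{8} s}{4} = - \frac{s}{32}$)
$\sqrt{z{\left(55,-133 \right)} + c{\left(-148 \right)}} = \sqrt{\left(195 + 10 \cdot 55\right) - - \frac{37}{8}} = \sqrt{\left(195 + 550\right) + \frac{37}{8}} = \sqrt{745 + \frac{37}{8}} = \sqrt{\frac{5997}{8}} = \frac{\sqrt{11994}}{4}$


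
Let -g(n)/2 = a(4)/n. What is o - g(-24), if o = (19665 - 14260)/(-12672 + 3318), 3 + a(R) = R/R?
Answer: -641/1559 ≈ -0.41116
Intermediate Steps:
a(R) = -2 (a(R) = -3 + R/R = -3 + 1 = -2)
o = -5405/9354 (o = 5405/(-9354) = 5405*(-1/9354) = -5405/9354 ≈ -0.57783)
g(n) = 4/n (g(n) = -(-4)/n = 4/n)
o - g(-24) = -5405/9354 - 4/(-24) = -5405/9354 - 4*(-1)/24 = -5405/9354 - 1*(-1/6) = -5405/9354 + 1/6 = -641/1559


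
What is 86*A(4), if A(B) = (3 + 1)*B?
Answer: 1376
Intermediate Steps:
A(B) = 4*B
86*A(4) = 86*(4*4) = 86*16 = 1376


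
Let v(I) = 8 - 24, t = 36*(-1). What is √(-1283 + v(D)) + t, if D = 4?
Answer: -36 + I*√1299 ≈ -36.0 + 36.042*I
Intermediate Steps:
t = -36
v(I) = -16
√(-1283 + v(D)) + t = √(-1283 - 16) - 36 = √(-1299) - 36 = I*√1299 - 36 = -36 + I*√1299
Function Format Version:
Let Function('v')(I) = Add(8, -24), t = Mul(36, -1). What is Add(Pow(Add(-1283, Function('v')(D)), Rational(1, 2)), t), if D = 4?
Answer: Add(-36, Mul(I, Pow(1299, Rational(1, 2)))) ≈ Add(-36.000, Mul(36.042, I))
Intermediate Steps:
t = -36
Function('v')(I) = -16
Add(Pow(Add(-1283, Function('v')(D)), Rational(1, 2)), t) = Add(Pow(Add(-1283, -16), Rational(1, 2)), -36) = Add(Pow(-1299, Rational(1, 2)), -36) = Add(Mul(I, Pow(1299, Rational(1, 2))), -36) = Add(-36, Mul(I, Pow(1299, Rational(1, 2))))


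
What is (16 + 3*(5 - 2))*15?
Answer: 375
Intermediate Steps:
(16 + 3*(5 - 2))*15 = (16 + 3*3)*15 = (16 + 9)*15 = 25*15 = 375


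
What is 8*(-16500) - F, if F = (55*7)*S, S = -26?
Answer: -121990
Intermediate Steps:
F = -10010 (F = (55*7)*(-26) = 385*(-26) = -10010)
8*(-16500) - F = 8*(-16500) - 1*(-10010) = -132000 + 10010 = -121990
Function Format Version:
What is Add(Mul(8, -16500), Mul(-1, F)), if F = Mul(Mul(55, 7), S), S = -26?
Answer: -121990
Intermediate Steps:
F = -10010 (F = Mul(Mul(55, 7), -26) = Mul(385, -26) = -10010)
Add(Mul(8, -16500), Mul(-1, F)) = Add(Mul(8, -16500), Mul(-1, -10010)) = Add(-132000, 10010) = -121990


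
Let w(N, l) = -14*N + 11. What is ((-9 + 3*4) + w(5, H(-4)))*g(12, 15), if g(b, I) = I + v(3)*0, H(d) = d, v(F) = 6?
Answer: -840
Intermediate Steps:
w(N, l) = 11 - 14*N
g(b, I) = I (g(b, I) = I + 6*0 = I + 0 = I)
((-9 + 3*4) + w(5, H(-4)))*g(12, 15) = ((-9 + 3*4) + (11 - 14*5))*15 = ((-9 + 12) + (11 - 70))*15 = (3 - 59)*15 = -56*15 = -840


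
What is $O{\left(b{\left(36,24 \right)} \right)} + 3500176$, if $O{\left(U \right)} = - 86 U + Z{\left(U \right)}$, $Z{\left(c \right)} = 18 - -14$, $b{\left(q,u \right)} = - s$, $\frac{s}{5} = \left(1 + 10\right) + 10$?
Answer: $3509238$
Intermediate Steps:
$s = 105$ ($s = 5 \left(\left(1 + 10\right) + 10\right) = 5 \left(11 + 10\right) = 5 \cdot 21 = 105$)
$b{\left(q,u \right)} = -105$ ($b{\left(q,u \right)} = \left(-1\right) 105 = -105$)
$Z{\left(c \right)} = 32$ ($Z{\left(c \right)} = 18 + 14 = 32$)
$O{\left(U \right)} = 32 - 86 U$ ($O{\left(U \right)} = - 86 U + 32 = 32 - 86 U$)
$O{\left(b{\left(36,24 \right)} \right)} + 3500176 = \left(32 - -9030\right) + 3500176 = \left(32 + 9030\right) + 3500176 = 9062 + 3500176 = 3509238$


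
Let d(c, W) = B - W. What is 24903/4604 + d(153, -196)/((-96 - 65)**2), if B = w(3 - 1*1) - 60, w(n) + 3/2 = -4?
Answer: 646111485/119340284 ≈ 5.4140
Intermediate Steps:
w(n) = -11/2 (w(n) = -3/2 - 4 = -11/2)
B = -131/2 (B = -11/2 - 60 = -131/2 ≈ -65.500)
d(c, W) = -131/2 - W
24903/4604 + d(153, -196)/((-96 - 65)**2) = 24903/4604 + (-131/2 - 1*(-196))/((-96 - 65)**2) = 24903*(1/4604) + (-131/2 + 196)/((-161)**2) = 24903/4604 + (261/2)/25921 = 24903/4604 + (261/2)*(1/25921) = 24903/4604 + 261/51842 = 646111485/119340284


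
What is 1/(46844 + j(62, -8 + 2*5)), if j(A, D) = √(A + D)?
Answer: 1/46852 ≈ 2.1344e-5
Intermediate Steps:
1/(46844 + j(62, -8 + 2*5)) = 1/(46844 + √(62 + (-8 + 2*5))) = 1/(46844 + √(62 + (-8 + 10))) = 1/(46844 + √(62 + 2)) = 1/(46844 + √64) = 1/(46844 + 8) = 1/46852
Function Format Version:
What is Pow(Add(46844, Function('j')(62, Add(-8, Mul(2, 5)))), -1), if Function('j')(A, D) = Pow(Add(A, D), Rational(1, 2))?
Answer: Rational(1, 46852) ≈ 2.1344e-5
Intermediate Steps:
Pow(Add(46844, Function('j')(62, Add(-8, Mul(2, 5)))), -1) = Pow(Add(46844, Pow(Add(62, Add(-8, Mul(2, 5))), Rational(1, 2))), -1) = Pow(Add(46844, Pow(Add(62, Add(-8, 10)), Rational(1, 2))), -1) = Pow(Add(46844, Pow(Add(62, 2), Rational(1, 2))), -1) = Pow(Add(46844, Pow(64, Rational(1, 2))), -1) = Pow(Add(46844, 8), -1) = Pow(46852, -1) = Rational(1, 46852)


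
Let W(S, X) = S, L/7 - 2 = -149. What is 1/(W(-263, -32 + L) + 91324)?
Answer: 1/91061 ≈ 1.0982e-5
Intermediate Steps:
L = -1029 (L = 14 + 7*(-149) = 14 - 1043 = -1029)
1/(W(-263, -32 + L) + 91324) = 1/(-263 + 91324) = 1/91061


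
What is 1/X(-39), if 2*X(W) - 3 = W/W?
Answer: ½ ≈ 0.50000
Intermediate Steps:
X(W) = 2 (X(W) = 3/2 + (W/W)/2 = 3/2 + (½)*1 = 3/2 + ½ = 2)
1/X(-39) = 1/2 = ½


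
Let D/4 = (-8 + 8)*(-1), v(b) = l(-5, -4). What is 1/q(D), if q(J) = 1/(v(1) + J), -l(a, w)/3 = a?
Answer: 15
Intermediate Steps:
l(a, w) = -3*a
v(b) = 15 (v(b) = -3*(-5) = 15)
D = 0 (D = 4*((-8 + 8)*(-1)) = 4*(0*(-1)) = 4*0 = 0)
q(J) = 1/(15 + J)
1/q(D) = 1/(1/(15 + 0)) = 1/(1/15) = 15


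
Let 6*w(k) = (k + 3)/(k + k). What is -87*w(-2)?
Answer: 29/8 ≈ 3.6250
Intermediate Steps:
w(k) = (3 + k)/(12*k) (w(k) = ((k + 3)/(k + k))/6 = ((3 + k)/((2*k)))/6 = ((3 + k)*(1/(2*k)))/6 = ((3 + k)/(2*k))/6 = (3 + k)/(12*k))
-87*w(-2) = -29*(3 - 2)/(4*(-2)) = -29*(-1)/(4*2) = -87*(-1/24) = 29/8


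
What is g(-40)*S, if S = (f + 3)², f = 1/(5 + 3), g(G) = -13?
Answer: -8125/64 ≈ -126.95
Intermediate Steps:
f = ⅛ (f = 1/8 = ⅛ ≈ 0.12500)
S = 625/64 (S = (⅛ + 3)² = (25/8)² = 625/64 ≈ 9.7656)
g(-40)*S = -13*625/64 = -8125/64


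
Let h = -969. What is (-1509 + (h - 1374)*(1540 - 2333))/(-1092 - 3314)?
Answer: -928245/2203 ≈ -421.35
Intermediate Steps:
(-1509 + (h - 1374)*(1540 - 2333))/(-1092 - 3314) = (-1509 + (-969 - 1374)*(1540 - 2333))/(-1092 - 3314) = (-1509 - 2343*(-793))/(-4406) = (-1509 + 1857999)*(-1/4406) = 1856490*(-1/4406) = -928245/2203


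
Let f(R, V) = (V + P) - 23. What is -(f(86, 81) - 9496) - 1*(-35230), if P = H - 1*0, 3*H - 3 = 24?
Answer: 44659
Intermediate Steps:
H = 9 (H = 1 + (1/3)*24 = 1 + 8 = 9)
P = 9 (P = 9 - 1*0 = 9 + 0 = 9)
f(R, V) = -14 + V (f(R, V) = (V + 9) - 23 = (9 + V) - 23 = -14 + V)
-(f(86, 81) - 9496) - 1*(-35230) = -((-14 + 81) - 9496) - 1*(-35230) = -(67 - 9496) + 35230 = -1*(-9429) + 35230 = 9429 + 35230 = 44659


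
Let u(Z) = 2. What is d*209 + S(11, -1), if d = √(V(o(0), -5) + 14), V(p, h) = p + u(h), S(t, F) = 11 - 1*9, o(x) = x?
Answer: 838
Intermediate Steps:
S(t, F) = 2 (S(t, F) = 11 - 9 = 2)
V(p, h) = 2 + p (V(p, h) = p + 2 = 2 + p)
d = 4 (d = √((2 + 0) + 14) = √(2 + 14) = √16 = 4)
d*209 + S(11, -1) = 4*209 + 2 = 836 + 2 = 838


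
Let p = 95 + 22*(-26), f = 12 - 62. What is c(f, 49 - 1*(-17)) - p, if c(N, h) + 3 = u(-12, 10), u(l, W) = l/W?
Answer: 2364/5 ≈ 472.80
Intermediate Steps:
f = -50
p = -477 (p = 95 - 572 = -477)
c(N, h) = -21/5 (c(N, h) = -3 - 12/10 = -3 - 12*⅒ = -3 - 6/5 = -21/5)
c(f, 49 - 1*(-17)) - p = -21/5 - 1*(-477) = -21/5 + 477 = 2364/5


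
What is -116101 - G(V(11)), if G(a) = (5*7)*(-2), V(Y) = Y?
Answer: -116031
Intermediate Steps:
G(a) = -70 (G(a) = 35*(-2) = -70)
-116101 - G(V(11)) = -116101 - 1*(-70) = -116101 + 70 = -116031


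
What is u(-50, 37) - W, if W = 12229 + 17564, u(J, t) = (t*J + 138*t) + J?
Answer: -26587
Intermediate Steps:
u(J, t) = J + 138*t + J*t (u(J, t) = (J*t + 138*t) + J = (138*t + J*t) + J = J + 138*t + J*t)
W = 29793
u(-50, 37) - W = (-50 + 138*37 - 50*37) - 1*29793 = (-50 + 5106 - 1850) - 29793 = 3206 - 29793 = -26587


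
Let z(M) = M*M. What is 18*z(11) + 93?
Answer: 2271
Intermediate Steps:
z(M) = M²
18*z(11) + 93 = 18*11² + 93 = 18*121 + 93 = 2178 + 93 = 2271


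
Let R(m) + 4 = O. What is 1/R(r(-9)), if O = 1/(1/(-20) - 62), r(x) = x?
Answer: -1241/4984 ≈ -0.24900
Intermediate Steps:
O = -20/1241 (O = 1/(-1/20 - 62) = 1/(-1241/20) = -20/1241 ≈ -0.016116)
R(m) = -4984/1241 (R(m) = -4 - 20/1241 = -4984/1241)
1/R(r(-9)) = 1/(-4984/1241) = -1241/4984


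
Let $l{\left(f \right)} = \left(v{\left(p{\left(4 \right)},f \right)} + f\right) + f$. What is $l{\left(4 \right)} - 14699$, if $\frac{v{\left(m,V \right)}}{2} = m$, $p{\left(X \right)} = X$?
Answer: $-14683$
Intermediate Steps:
$v{\left(m,V \right)} = 2 m$
$l{\left(f \right)} = 8 + 2 f$ ($l{\left(f \right)} = \left(2 \cdot 4 + f\right) + f = \left(8 + f\right) + f = 8 + 2 f$)
$l{\left(4 \right)} - 14699 = \left(8 + 2 \cdot 4\right) - 14699 = \left(8 + 8\right) - 14699 = 16 - 14699 = -14683$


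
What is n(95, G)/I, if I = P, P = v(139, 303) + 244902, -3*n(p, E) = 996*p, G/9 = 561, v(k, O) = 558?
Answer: -1577/12273 ≈ -0.12849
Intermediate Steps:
G = 5049 (G = 9*561 = 5049)
n(p, E) = -332*p
P = 245460 (P = 558 + 244902 = 245460)
I = 245460
n(95, G)/I = -332*95/245460 = -31540*1/245460 = -1577/12273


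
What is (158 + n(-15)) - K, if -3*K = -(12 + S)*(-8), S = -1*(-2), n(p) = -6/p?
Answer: 2936/15 ≈ 195.73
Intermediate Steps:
S = 2
K = -112/3 (K = -(-1)*(12 + 2)*(-8)/3 = -(-1)*14*(-8)/3 = -(-1)*(-112)/3 = -⅓*112 = -112/3 ≈ -37.333)
(158 + n(-15)) - K = (158 - 6/(-15)) - 1*(-112/3) = (158 - 6*(-1/15)) + 112/3 = (158 + ⅖) + 112/3 = 792/5 + 112/3 = 2936/15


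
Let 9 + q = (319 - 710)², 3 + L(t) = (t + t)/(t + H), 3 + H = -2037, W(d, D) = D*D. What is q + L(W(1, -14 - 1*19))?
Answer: 48458747/317 ≈ 1.5287e+5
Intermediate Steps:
W(d, D) = D²
H = -2040 (H = -3 - 2037 = -2040)
L(t) = -3 + 2*t/(-2040 + t) (L(t) = -3 + (t + t)/(t - 2040) = -3 + (2*t)/(-2040 + t) = -3 + 2*t/(-2040 + t))
q = 152872 (q = -9 + (319 - 710)² = -9 + (-391)² = -9 + 152881 = 152872)
q + L(W(1, -14 - 1*19)) = 152872 + (6120 - (-14 - 1*19)²)/(-2040 + (-14 - 1*19)²) = 152872 + (6120 - (-14 - 19)²)/(-2040 + (-14 - 19)²) = 152872 + (6120 - 1*(-33)²)/(-2040 + (-33)²) = 152872 + (6120 - 1*1089)/(-2040 + 1089) = 152872 + (6120 - 1089)/(-951) = 152872 - 1/951*5031 = 152872 - 1677/317 = 48458747/317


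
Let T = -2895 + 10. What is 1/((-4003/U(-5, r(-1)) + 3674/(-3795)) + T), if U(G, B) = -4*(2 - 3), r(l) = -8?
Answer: -1380/5363671 ≈ -0.00025729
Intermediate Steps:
U(G, B) = 4 (U(G, B) = -4*(-1) = 4)
T = -2885
1/((-4003/U(-5, r(-1)) + 3674/(-3795)) + T) = 1/((-4003/4 + 3674/(-3795)) - 2885) = 1/((-4003*1/4 + 3674*(-1/3795)) - 2885) = 1/((-4003/4 - 334/345) - 2885) = 1/(-1382371/1380 - 2885) = 1/(-5363671/1380) = -1380/5363671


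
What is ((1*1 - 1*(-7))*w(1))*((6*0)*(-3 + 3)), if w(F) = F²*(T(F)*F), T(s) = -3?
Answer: 0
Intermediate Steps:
w(F) = -3*F³ (w(F) = F²*(-3*F) = -3*F³)
((1*1 - 1*(-7))*w(1))*((6*0)*(-3 + 3)) = ((1*1 - 1*(-7))*(-3*1³))*((6*0)*(-3 + 3)) = ((1 + 7)*(-3*1))*(0*0) = (8*(-3))*0 = -24*0 = 0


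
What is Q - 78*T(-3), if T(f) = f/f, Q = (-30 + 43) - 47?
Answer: -112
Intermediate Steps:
Q = -34 (Q = 13 - 47 = -34)
T(f) = 1
Q - 78*T(-3) = -34 - 78*1 = -34 - 78 = -112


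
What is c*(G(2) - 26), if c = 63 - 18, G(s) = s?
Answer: -1080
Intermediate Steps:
c = 45
c*(G(2) - 26) = 45*(2 - 26) = 45*(-24) = -1080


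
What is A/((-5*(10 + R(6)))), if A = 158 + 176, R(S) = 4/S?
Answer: -501/80 ≈ -6.2625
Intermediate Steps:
A = 334
A/((-5*(10 + R(6)))) = 334/((-5*(10 + 4/6))) = 334/((-5*(10 + 4*(⅙)))) = 334/((-5*(10 + ⅔))) = 334/((-5*32/3)) = 334/(-160/3) = 334*(-3/160) = -501/80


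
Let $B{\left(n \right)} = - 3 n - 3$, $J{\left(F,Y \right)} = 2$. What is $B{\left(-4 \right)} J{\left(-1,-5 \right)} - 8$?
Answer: $10$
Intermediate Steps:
$B{\left(n \right)} = -3 - 3 n$
$B{\left(-4 \right)} J{\left(-1,-5 \right)} - 8 = \left(-3 - -12\right) 2 - 8 = \left(-3 + 12\right) 2 - 8 = 9 \cdot 2 - 8 = 18 - 8 = 10$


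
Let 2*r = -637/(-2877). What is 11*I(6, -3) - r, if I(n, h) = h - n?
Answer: -81469/822 ≈ -99.111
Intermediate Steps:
r = 91/822 (r = (-637/(-2877))/2 = (-637*(-1/2877))/2 = (1/2)*(91/411) = 91/822 ≈ 0.11071)
11*I(6, -3) - r = 11*(-3 - 1*6) - 1*91/822 = 11*(-3 - 6) - 91/822 = 11*(-9) - 91/822 = -99 - 91/822 = -81469/822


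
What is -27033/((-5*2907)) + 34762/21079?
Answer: 358364759/102127755 ≈ 3.5090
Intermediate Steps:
-27033/((-5*2907)) + 34762/21079 = -27033/(-14535) + 34762*(1/21079) = -27033*(-1/14535) + 34762/21079 = 9011/4845 + 34762/21079 = 358364759/102127755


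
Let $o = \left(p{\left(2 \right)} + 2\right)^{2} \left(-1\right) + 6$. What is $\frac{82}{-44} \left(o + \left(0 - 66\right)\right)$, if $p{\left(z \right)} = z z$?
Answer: $\frac{1968}{11} \approx 178.91$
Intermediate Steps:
$p{\left(z \right)} = z^{2}$
$o = -30$ ($o = \left(2^{2} + 2\right)^{2} \left(-1\right) + 6 = \left(4 + 2\right)^{2} \left(-1\right) + 6 = 6^{2} \left(-1\right) + 6 = 36 \left(-1\right) + 6 = -36 + 6 = -30$)
$\frac{82}{-44} \left(o + \left(0 - 66\right)\right) = \frac{82}{-44} \left(-30 + \left(0 - 66\right)\right) = 82 \left(- \frac{1}{44}\right) \left(-30 + \left(0 - 66\right)\right) = - \frac{41 \left(-30 - 66\right)}{22} = \left(- \frac{41}{22}\right) \left(-96\right) = \frac{1968}{11}$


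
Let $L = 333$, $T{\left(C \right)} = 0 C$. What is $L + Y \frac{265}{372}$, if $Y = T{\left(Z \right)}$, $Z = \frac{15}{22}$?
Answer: $333$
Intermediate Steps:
$Z = \frac{15}{22}$ ($Z = 15 \cdot \frac{1}{22} = \frac{15}{22} \approx 0.68182$)
$T{\left(C \right)} = 0$
$Y = 0$
$L + Y \frac{265}{372} = 333 + 0 \cdot \frac{265}{372} = 333 + 0 = 333$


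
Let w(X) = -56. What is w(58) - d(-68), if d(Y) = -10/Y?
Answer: -1909/34 ≈ -56.147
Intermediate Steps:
w(58) - d(-68) = -56 - (-10)/(-68) = -56 - (-10)*(-1)/68 = -56 - 1*5/34 = -56 - 5/34 = -1909/34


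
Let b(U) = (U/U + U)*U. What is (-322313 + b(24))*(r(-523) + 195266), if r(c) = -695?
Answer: -62596020123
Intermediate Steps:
b(U) = U*(1 + U) (b(U) = (1 + U)*U = U*(1 + U))
(-322313 + b(24))*(r(-523) + 195266) = (-322313 + 24*(1 + 24))*(-695 + 195266) = (-322313 + 24*25)*194571 = (-322313 + 600)*194571 = -321713*194571 = -62596020123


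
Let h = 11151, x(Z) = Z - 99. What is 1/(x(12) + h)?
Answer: 1/11064 ≈ 9.0383e-5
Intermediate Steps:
x(Z) = -99 + Z
1/(x(12) + h) = 1/((-99 + 12) + 11151) = 1/(-87 + 11151) = 1/11064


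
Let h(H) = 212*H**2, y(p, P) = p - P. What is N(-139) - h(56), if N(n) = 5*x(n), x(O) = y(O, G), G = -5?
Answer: -665502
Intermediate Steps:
x(O) = 5 + O (x(O) = O - 1*(-5) = O + 5 = 5 + O)
N(n) = 25 + 5*n (N(n) = 5*(5 + n) = 25 + 5*n)
N(-139) - h(56) = (25 + 5*(-139)) - 212*56**2 = (25 - 695) - 212*3136 = -670 - 1*664832 = -670 - 664832 = -665502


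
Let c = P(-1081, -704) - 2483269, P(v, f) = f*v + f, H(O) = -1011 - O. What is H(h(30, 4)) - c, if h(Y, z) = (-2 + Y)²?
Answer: 1721154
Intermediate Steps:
P(v, f) = f + f*v
c = -1722949 (c = -704*(1 - 1081) - 2483269 = -704*(-1080) - 2483269 = 760320 - 2483269 = -1722949)
H(h(30, 4)) - c = (-1011 - (-2 + 30)²) - 1*(-1722949) = (-1011 - 1*28²) + 1722949 = (-1011 - 1*784) + 1722949 = (-1011 - 784) + 1722949 = -1795 + 1722949 = 1721154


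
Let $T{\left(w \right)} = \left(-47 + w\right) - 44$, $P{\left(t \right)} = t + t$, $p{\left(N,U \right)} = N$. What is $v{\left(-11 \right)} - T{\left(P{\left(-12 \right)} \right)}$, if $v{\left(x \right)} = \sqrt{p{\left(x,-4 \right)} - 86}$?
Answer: $115 + i \sqrt{97} \approx 115.0 + 9.8489 i$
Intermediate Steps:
$v{\left(x \right)} = \sqrt{-86 + x}$ ($v{\left(x \right)} = \sqrt{x - 86} = \sqrt{-86 + x}$)
$P{\left(t \right)} = 2 t$
$T{\left(w \right)} = -91 + w$
$v{\left(-11 \right)} - T{\left(P{\left(-12 \right)} \right)} = \sqrt{-86 - 11} - \left(-91 + 2 \left(-12\right)\right) = \sqrt{-97} - \left(-91 - 24\right) = i \sqrt{97} - -115 = i \sqrt{97} + 115 = 115 + i \sqrt{97}$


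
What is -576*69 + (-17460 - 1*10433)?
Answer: -67637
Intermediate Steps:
-576*69 + (-17460 - 1*10433) = -39744 + (-17460 - 10433) = -39744 - 27893 = -67637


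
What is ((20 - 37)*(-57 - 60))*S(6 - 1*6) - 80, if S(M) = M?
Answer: -80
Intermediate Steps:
((20 - 37)*(-57 - 60))*S(6 - 1*6) - 80 = ((20 - 37)*(-57 - 60))*(6 - 1*6) - 80 = (-17*(-117))*(6 - 6) - 80 = 1989*0 - 80 = 0 - 80 = -80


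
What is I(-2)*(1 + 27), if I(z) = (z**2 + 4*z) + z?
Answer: -168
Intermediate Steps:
I(z) = z**2 + 5*z
I(-2)*(1 + 27) = (-2*(5 - 2))*(1 + 27) = -2*3*28 = -6*28 = -168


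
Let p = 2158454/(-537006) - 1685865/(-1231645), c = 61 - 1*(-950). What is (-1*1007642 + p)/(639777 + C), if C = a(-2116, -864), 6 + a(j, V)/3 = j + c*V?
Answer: 66645693256817318/131427010140293187 ≈ 0.50709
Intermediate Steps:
c = 1011 (c = 61 + 950 = 1011)
a(j, V) = -18 + 3*j + 3033*V (a(j, V) = -18 + 3*(j + 1011*V) = -18 + (3*j + 3033*V) = -18 + 3*j + 3033*V)
C = -2626878 (C = -18 + 3*(-2116) + 3033*(-864) = -18 - 6348 - 2620512 = -2626878)
p = -175312945664/66140075487 (p = 2158454*(-1/537006) - 1685865*(-1/1231645) = -1079227/268503 + 337173/246329 = -175312945664/66140075487 ≈ -2.6506)
(-1*1007642 + p)/(639777 + C) = (-1*1007642 - 175312945664/66140075487)/(639777 - 2626878) = (-1007642 - 175312945664/66140075487)/(-1987101) = -66645693256817318/66140075487*(-1/1987101) = 66645693256817318/131427010140293187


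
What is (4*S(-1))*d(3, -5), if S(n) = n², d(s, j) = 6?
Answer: 24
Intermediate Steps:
(4*S(-1))*d(3, -5) = (4*(-1)²)*6 = (4*1)*6 = 4*6 = 24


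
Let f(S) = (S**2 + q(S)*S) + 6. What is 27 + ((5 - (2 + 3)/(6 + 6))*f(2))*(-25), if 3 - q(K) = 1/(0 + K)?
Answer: -6767/4 ≈ -1691.8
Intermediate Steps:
q(K) = 3 - 1/K (q(K) = 3 - 1/(0 + K) = 3 - 1/K)
f(S) = 6 + S**2 + S*(3 - 1/S) (f(S) = (S**2 + (3 - 1/S)*S) + 6 = (S**2 + S*(3 - 1/S)) + 6 = 6 + S**2 + S*(3 - 1/S))
27 + ((5 - (2 + 3)/(6 + 6))*f(2))*(-25) = 27 + ((5 - (2 + 3)/(6 + 6))*(5 + 2**2 + 3*2))*(-25) = 27 + ((5 - 5/12)*(5 + 4 + 6))*(-25) = 27 + ((5 - 5/12)*15)*(-25) = 27 + ((55/12)*15)*(-25) = 27 + (275/4)*(-25) = 27 - 6875/4 = -6767/4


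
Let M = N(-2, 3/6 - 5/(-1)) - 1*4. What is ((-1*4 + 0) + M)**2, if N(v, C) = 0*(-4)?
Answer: 64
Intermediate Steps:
N(v, C) = 0
M = -4 (M = 0 - 1*4 = 0 - 4 = -4)
((-1*4 + 0) + M)**2 = ((-1*4 + 0) - 4)**2 = ((-4 + 0) - 4)**2 = (-4 - 4)**2 = (-8)**2 = 64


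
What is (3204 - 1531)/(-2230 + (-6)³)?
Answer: -1673/2446 ≈ -0.68397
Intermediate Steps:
(3204 - 1531)/(-2230 + (-6)³) = 1673/(-2230 - 216) = 1673/(-2446) = 1673*(-1/2446) = -1673/2446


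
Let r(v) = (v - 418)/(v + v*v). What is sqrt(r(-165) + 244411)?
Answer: sqrt(369769369305)/1230 ≈ 494.38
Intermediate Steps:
r(v) = (-418 + v)/(v + v**2)
sqrt(r(-165) + 244411) = sqrt((-418 - 165)/((-165)*(1 - 165)) + 244411) = sqrt(-1/165*(-583)/(-164) + 244411) = sqrt(-1/165*(-1/164)*(-583) + 244411) = sqrt(-53/2460 + 244411) = sqrt(601251007/2460) = sqrt(369769369305)/1230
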